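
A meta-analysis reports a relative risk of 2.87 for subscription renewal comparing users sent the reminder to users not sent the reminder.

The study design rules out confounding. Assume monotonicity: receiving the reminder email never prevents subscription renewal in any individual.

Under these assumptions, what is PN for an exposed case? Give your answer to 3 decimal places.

PN ≈ 0.652

Under exogeneity and monotonicity, PN = (RR − 1) / RR = 1 − 1/RR.
PN = (2.87 − 1) / 2.87 = 1.87 / 2.87 ≈ 0.6516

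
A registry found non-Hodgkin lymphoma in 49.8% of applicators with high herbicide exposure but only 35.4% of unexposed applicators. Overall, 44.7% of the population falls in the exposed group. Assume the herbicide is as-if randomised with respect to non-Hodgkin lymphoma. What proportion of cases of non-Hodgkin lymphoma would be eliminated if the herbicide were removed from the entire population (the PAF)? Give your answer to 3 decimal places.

p₁ = 0.498, p₀ = 0.354.
Overall risk P(Y=1) = π·p₁ + (1−π)·p₀ = 0.447×0.498 + 0.553×0.354 = 0.41837.
Under exogeneity, PAF = [P(Y=1) − p₀] / P(Y=1).
PAF = (0.41837 − 0.354) / 0.41837 ≈ 0.1539

PAF ≈ 0.154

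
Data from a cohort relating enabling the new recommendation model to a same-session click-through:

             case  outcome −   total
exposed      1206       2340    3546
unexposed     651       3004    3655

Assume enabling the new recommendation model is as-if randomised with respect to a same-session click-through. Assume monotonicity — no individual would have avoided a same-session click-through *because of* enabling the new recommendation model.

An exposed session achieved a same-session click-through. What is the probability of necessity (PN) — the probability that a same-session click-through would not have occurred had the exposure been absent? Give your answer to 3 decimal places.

PN ≈ 0.476

p₁ = P(outcome | exposed) = 1206/3546 = 0.3401
p₀ = P(outcome | unexposed) = 651/3655 = 0.17811
Under exogeneity and monotonicity, PN = (p₁ − p₀)/p₁.
PN = (0.3401 − 0.17811) / 0.3401 ≈ 0.4763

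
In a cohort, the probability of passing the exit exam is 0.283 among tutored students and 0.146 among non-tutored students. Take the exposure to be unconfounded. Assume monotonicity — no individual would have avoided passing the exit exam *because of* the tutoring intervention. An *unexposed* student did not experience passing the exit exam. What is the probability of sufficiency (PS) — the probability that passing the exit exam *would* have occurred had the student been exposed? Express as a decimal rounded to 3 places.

Let p₁ = 0.283, p₀ = 0.146.
Under exogeneity and monotonicity, PS = (p₁ − p₀) / (1 − p₀).
PS = (0.283 − 0.146) / (1 − 0.146) = 0.137 / 0.854 ≈ 0.1604

PS ≈ 0.160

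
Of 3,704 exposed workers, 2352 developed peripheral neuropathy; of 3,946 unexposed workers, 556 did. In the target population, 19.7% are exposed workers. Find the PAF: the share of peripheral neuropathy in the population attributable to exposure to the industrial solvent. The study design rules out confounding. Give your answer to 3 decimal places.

p₁ = P(outcome | exposed) = 2352/3704 = 0.63499
p₀ = P(outcome | unexposed) = 556/3946 = 0.1409
Overall risk P(Y=1) = π·p₁ + (1−π)·p₀ = 0.197×0.63499 + 0.803×0.1409 = 0.23824.
Under exogeneity, PAF = [P(Y=1) − p₀] / P(Y=1).
PAF = (0.23824 − 0.1409) / 0.23824 ≈ 0.4086

PAF ≈ 0.409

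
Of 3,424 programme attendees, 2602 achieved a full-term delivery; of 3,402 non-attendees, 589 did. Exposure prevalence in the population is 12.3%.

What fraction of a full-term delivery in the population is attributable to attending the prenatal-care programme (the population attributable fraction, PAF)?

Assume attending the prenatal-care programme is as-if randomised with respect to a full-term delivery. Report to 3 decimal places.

p₁ = P(outcome | exposed) = 2602/3424 = 0.75993
p₀ = P(outcome | unexposed) = 589/3402 = 0.17313
Overall risk P(Y=1) = π·p₁ + (1−π)·p₀ = 0.123×0.75993 + 0.877×0.17313 = 0.24531.
Under exogeneity, PAF = [P(Y=1) − p₀] / P(Y=1).
PAF = (0.24531 − 0.17313) / 0.24531 ≈ 0.2942

PAF ≈ 0.294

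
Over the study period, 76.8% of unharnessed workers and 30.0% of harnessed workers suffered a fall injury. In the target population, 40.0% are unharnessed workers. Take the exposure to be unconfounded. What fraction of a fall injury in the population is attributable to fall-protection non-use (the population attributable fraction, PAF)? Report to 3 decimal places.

PAF ≈ 0.384

p₁ = 0.768, p₀ = 0.3.
Overall risk P(Y=1) = π·p₁ + (1−π)·p₀ = 0.4×0.768 + 0.6×0.3 = 0.4872.
Under exogeneity, PAF = [P(Y=1) − p₀] / P(Y=1).
PAF = (0.4872 − 0.3) / 0.4872 ≈ 0.3842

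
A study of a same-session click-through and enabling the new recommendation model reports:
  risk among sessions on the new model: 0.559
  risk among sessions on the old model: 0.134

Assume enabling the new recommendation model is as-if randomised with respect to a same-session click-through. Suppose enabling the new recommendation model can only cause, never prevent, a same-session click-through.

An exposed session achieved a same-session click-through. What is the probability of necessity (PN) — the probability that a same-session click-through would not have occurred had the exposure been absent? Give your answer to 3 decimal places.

Let p₁ = 0.559, p₀ = 0.134.
Under exogeneity and monotonicity, PN = (p₁ − p₀) / p₁.
PN = (0.559 − 0.134) / 0.559 = 0.425 / 0.559 ≈ 0.7603

PN ≈ 0.760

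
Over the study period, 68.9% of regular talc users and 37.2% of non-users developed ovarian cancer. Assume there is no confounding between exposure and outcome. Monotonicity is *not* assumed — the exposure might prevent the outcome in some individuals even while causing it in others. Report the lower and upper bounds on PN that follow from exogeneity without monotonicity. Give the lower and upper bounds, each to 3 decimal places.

p₁ = 0.689, p₀ = 0.372.
Under exogeneity alone the bounds on PN are max{0,(p₁−p₀)/p₁} ≤ PN ≤ min{1,(1−p₀)/p₁}.
  lower = (p₁ − p₀)/p₁ = 0.317 / 0.689 ≈ 0.4601
  upper = min{1, (1 − p₀)/p₁} = 0.628 / 0.689 ≈ 0.9115

0.460 ≤ PN ≤ 0.911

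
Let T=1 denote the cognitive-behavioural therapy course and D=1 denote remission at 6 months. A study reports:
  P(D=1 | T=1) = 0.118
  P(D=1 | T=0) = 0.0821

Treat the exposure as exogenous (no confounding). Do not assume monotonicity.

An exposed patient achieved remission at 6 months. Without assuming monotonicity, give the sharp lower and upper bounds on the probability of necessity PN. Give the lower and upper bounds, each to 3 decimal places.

Let p₁ = 0.118, p₀ = 0.0821.
Under exogeneity alone the bounds on PN are max{0,(p₁−p₀)/p₁} ≤ PN ≤ min{1,(1−p₀)/p₁}.
  lower = (p₁ − p₀)/p₁ = 0.0359 / 0.118 ≈ 0.3042
  upper = min{1, (1 − p₀)/p₁} = 0.9179 / 0.118 ≈ 7.7788 → capped at 1

0.304 ≤ PN ≤ 1.000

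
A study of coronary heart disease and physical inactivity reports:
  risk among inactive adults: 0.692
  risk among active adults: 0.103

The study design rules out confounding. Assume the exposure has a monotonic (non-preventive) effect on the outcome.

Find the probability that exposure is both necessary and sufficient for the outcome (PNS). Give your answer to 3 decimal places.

PNS ≈ 0.589

Let p₁ = 0.692, p₀ = 0.103.
Under exogeneity and monotonicity, PNS = p₁ − p₀.
PNS = 0.692 − 0.103 = 0.589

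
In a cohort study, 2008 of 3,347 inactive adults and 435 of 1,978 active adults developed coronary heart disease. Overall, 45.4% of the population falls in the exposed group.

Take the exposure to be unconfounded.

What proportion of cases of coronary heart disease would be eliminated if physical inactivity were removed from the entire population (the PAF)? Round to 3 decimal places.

PAF ≈ 0.440

p₁ = P(outcome | exposed) = 2008/3347 = 0.59994
p₀ = P(outcome | unexposed) = 435/1978 = 0.21992
Overall risk P(Y=1) = π·p₁ + (1−π)·p₀ = 0.454×0.59994 + 0.546×0.21992 = 0.39245.
Under exogeneity, PAF = [P(Y=1) − p₀] / P(Y=1).
PAF = (0.39245 − 0.21992) / 0.39245 ≈ 0.4396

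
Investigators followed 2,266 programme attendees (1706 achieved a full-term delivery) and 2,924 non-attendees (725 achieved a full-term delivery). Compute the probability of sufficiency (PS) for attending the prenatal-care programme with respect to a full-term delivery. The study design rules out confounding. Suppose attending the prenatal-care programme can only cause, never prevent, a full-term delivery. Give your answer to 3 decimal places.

PS ≈ 0.671

p₁ = P(outcome | exposed) = 1706/2266 = 0.75287
p₀ = P(outcome | unexposed) = 725/2924 = 0.24795
Under exogeneity and monotonicity, PS = (p₁ − p₀) / (1 − p₀).
PS = (0.75287 − 0.24795) / (1 − 0.24795) = 0.50492 / 0.75205 ≈ 0.6714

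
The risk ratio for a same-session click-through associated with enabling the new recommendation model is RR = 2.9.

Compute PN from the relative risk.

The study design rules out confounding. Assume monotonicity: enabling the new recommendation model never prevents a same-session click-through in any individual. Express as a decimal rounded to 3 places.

Under exogeneity and monotonicity, PN = (RR − 1) / RR = 1 − 1/RR.
PN = (2.9 − 1) / 2.9 = 1.9 / 2.9 ≈ 0.6552

PN ≈ 0.655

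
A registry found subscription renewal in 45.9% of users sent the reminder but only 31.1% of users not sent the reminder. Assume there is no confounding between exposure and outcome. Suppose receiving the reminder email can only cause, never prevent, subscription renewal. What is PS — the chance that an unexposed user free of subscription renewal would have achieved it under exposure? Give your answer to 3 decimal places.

p₁ = 0.459, p₀ = 0.311.
Under exogeneity and monotonicity, PS = (p₁ − p₀) / (1 − p₀).
PS = (0.459 − 0.311) / (1 − 0.311) = 0.148 / 0.689 ≈ 0.2148

PS ≈ 0.215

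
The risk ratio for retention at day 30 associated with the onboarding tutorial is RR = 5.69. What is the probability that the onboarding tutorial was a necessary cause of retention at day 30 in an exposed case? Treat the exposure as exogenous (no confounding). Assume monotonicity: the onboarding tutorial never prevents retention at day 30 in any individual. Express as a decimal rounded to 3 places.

PN ≈ 0.824

Under exogeneity and monotonicity, PN = (RR − 1) / RR = 1 − 1/RR.
PN = (5.69 − 1) / 5.69 = 4.69 / 5.69 ≈ 0.8243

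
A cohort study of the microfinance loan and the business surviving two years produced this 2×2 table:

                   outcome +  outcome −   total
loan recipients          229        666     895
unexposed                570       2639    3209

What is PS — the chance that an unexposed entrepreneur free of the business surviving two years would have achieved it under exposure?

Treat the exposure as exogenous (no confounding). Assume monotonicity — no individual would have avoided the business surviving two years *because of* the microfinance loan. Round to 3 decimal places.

p₁ = P(outcome | exposed) = 229/895 = 0.25587
p₀ = P(outcome | unexposed) = 570/3209 = 0.17763
Under exogeneity and monotonicity, PS = (p₁ − p₀)/(1 − p₀).
PS = (0.25587 − 0.17763) / 0.82237 ≈ 0.0951

PS ≈ 0.095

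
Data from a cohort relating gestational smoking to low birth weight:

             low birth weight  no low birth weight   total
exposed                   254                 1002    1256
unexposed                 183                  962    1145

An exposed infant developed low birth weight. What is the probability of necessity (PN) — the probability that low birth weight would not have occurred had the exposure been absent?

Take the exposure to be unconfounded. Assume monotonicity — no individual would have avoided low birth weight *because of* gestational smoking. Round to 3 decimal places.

p₁ = P(outcome | exposed) = 254/1256 = 0.20223
p₀ = P(outcome | unexposed) = 183/1145 = 0.15983
Under exogeneity and monotonicity, PN = (p₁ − p₀)/p₁.
PN = (0.20223 − 0.15983) / 0.20223 ≈ 0.2097

PN ≈ 0.210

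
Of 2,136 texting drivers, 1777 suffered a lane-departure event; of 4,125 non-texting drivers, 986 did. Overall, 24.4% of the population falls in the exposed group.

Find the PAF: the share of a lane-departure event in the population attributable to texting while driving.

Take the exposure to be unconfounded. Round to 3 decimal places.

PAF ≈ 0.377

p₁ = P(outcome | exposed) = 1777/2136 = 0.83193
p₀ = P(outcome | unexposed) = 986/4125 = 0.23903
Overall risk P(Y=1) = π·p₁ + (1−π)·p₀ = 0.244×0.83193 + 0.756×0.23903 = 0.3837.
Under exogeneity, PAF = [P(Y=1) − p₀] / P(Y=1).
PAF = (0.3837 − 0.23903) / 0.3837 ≈ 0.3770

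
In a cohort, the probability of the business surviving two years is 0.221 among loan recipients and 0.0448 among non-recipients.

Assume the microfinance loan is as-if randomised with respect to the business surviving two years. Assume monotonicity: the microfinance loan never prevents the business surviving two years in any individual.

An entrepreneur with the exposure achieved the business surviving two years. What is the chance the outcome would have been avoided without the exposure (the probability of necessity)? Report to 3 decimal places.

PN ≈ 0.797

Let p₁ = 0.221, p₀ = 0.0448.
Under exogeneity and monotonicity, PN = (p₁ − p₀) / p₁.
PN = (0.221 − 0.0448) / 0.221 = 0.1762 / 0.221 ≈ 0.7973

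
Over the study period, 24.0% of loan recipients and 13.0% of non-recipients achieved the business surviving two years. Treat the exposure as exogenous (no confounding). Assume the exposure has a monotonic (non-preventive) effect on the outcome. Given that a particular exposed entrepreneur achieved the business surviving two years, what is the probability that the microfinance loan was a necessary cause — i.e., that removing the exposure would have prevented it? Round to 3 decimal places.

PN ≈ 0.458

p₁ = 0.24, p₀ = 0.13.
Under exogeneity and monotonicity, PN = (p₁ − p₀) / p₁.
PN = (0.24 − 0.13) / 0.24 = 0.11 / 0.24 ≈ 0.4583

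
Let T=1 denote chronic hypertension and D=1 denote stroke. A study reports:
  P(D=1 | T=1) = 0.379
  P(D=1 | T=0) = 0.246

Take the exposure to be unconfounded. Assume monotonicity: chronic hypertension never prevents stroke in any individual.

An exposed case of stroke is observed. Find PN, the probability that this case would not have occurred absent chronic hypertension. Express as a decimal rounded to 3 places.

PN ≈ 0.351

Let p₁ = 0.379, p₀ = 0.246.
Under exogeneity and monotonicity, PN = (p₁ − p₀) / p₁.
PN = (0.379 − 0.246) / 0.379 = 0.133 / 0.379 ≈ 0.3509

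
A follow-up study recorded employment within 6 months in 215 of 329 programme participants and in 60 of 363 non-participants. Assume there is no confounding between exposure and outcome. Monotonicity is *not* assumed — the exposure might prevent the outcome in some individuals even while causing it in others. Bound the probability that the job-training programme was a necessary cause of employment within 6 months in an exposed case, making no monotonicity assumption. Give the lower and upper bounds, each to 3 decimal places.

p₁ = P(outcome | exposed) = 215/329 = 0.6535
p₀ = P(outcome | unexposed) = 60/363 = 0.16529
Under exogeneity alone the bounds on PN are max{0,(p₁−p₀)/p₁} ≤ PN ≤ min{1,(1−p₀)/p₁}.
  lower = (p₁ − p₀)/p₁ = 0.48821 / 0.6535 ≈ 0.7471
  upper = min{1, (1 − p₀)/p₁} = 0.83471 / 0.6535 ≈ 1.2773 → capped at 1

0.747 ≤ PN ≤ 1.000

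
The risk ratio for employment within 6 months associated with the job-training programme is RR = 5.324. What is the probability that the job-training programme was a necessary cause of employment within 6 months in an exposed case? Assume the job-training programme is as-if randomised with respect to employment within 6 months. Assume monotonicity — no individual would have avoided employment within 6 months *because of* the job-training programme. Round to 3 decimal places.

PN ≈ 0.812

Under exogeneity and monotonicity, PN = (RR − 1) / RR = 1 − 1/RR.
PN = (5.324 − 1) / 5.324 = 4.324 / 5.324 ≈ 0.8122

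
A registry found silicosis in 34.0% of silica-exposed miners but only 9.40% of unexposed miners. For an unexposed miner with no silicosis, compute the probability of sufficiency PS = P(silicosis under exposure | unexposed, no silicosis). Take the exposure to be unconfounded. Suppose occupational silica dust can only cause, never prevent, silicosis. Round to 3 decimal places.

PS ≈ 0.272

p₁ = 0.34, p₀ = 0.094.
Under exogeneity and monotonicity, PS = (p₁ − p₀) / (1 − p₀).
PS = (0.34 − 0.094) / (1 − 0.094) = 0.246 / 0.906 ≈ 0.2715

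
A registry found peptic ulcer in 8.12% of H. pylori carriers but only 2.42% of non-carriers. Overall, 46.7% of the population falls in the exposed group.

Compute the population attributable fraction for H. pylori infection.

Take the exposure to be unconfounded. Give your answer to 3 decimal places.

PAF ≈ 0.524

p₁ = 0.0812, p₀ = 0.0242.
Overall risk P(Y=1) = π·p₁ + (1−π)·p₀ = 0.467×0.0812 + 0.533×0.0242 = 0.050819.
Under exogeneity, PAF = [P(Y=1) − p₀] / P(Y=1).
PAF = (0.050819 − 0.0242) / 0.050819 ≈ 0.5238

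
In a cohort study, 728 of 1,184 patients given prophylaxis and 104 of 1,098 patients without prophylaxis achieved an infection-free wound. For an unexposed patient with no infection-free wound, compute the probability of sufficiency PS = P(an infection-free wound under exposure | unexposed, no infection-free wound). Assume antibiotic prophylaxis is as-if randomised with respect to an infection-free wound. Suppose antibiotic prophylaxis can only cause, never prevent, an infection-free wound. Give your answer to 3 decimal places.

PS ≈ 0.575

p₁ = P(outcome | exposed) = 728/1184 = 0.61486
p₀ = P(outcome | unexposed) = 104/1098 = 0.094718
Under exogeneity and monotonicity, PS = (p₁ − p₀) / (1 − p₀).
PS = (0.61486 − 0.094718) / (1 − 0.094718) = 0.52015 / 0.90528 ≈ 0.5746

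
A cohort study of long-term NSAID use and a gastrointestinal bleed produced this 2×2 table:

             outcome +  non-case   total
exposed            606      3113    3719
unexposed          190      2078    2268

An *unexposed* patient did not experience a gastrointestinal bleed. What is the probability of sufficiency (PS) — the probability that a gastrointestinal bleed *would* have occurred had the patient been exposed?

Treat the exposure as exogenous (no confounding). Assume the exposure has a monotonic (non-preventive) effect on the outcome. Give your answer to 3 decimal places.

PS ≈ 0.086

p₁ = P(outcome | exposed) = 606/3719 = 0.16295
p₀ = P(outcome | unexposed) = 190/2268 = 0.083774
Under exogeneity and monotonicity, PS = (p₁ − p₀)/(1 − p₀).
PS = (0.16295 − 0.083774) / 0.91623 ≈ 0.0864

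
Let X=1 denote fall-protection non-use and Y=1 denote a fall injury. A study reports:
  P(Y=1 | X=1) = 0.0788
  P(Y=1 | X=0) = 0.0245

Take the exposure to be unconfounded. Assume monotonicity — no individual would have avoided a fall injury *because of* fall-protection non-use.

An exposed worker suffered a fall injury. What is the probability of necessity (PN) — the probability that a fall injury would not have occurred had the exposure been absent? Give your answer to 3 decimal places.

Let p₁ = 0.0788, p₀ = 0.0245.
Under exogeneity and monotonicity, PN = (p₁ − p₀) / p₁.
PN = (0.0788 − 0.0245) / 0.0788 = 0.0543 / 0.0788 ≈ 0.6891

PN ≈ 0.689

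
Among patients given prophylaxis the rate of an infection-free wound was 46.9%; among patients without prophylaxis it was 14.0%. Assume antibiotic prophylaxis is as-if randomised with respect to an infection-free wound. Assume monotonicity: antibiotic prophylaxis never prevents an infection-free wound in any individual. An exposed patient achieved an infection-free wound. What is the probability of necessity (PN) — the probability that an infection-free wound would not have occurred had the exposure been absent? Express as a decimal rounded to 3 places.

p₁ = 0.469, p₀ = 0.14.
Under exogeneity and monotonicity, PN = (p₁ − p₀) / p₁.
PN = (0.469 − 0.14) / 0.469 = 0.329 / 0.469 ≈ 0.7015

PN ≈ 0.701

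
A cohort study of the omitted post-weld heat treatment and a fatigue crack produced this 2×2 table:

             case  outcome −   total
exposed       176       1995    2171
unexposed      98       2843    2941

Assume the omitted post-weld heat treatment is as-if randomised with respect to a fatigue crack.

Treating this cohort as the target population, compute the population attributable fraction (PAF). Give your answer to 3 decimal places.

PAF ≈ 0.378

p₁ = P(outcome | exposed) = 176/2171 = 0.081069
p₀ = P(outcome | unexposed) = 98/2941 = 0.033322
Exposure prevalence π = 2171/5112 = 0.42469; overall risk P(Y=1) = 0.053599.
Under exogeneity, PAF = [P(Y=1) − p₀]/P(Y=1).
PAF = (0.053599 − 0.033322) / 0.053599 ≈ 0.3783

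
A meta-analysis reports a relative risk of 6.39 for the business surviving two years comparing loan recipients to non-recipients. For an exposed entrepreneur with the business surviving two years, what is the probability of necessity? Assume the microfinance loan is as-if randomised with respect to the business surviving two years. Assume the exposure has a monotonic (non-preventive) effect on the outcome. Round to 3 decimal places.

Under exogeneity and monotonicity, PN = (RR − 1) / RR = 1 − 1/RR.
PN = (6.39 − 1) / 6.39 = 5.39 / 6.39 ≈ 0.8435

PN ≈ 0.844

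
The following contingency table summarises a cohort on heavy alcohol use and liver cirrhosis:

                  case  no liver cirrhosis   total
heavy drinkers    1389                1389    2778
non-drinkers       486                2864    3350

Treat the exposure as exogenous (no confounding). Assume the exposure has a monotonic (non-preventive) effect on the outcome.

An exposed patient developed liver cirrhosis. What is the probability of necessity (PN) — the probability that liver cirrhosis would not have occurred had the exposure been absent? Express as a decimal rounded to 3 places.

PN ≈ 0.710

p₁ = P(outcome | exposed) = 1389/2778 = 0.5
p₀ = P(outcome | unexposed) = 486/3350 = 0.14507
Under exogeneity and monotonicity, PN = (p₁ − p₀) / p₁.
PN = (0.5 − 0.14507) / 0.5 = 0.35493 / 0.5 ≈ 0.7099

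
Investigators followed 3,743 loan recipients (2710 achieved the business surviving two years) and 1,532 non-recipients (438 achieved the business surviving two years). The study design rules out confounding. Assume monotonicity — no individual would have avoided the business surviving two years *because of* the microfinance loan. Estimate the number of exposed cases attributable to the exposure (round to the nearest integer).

p₁ = P(outcome | exposed) = 2710/3743 = 0.72402
p₀ = P(outcome | unexposed) = 438/1532 = 0.2859
PN = (p₁ − p₀)/p₁ = (0.72402 − 0.2859) / 0.72402 ≈ 0.60512.
Attributable cases ≈ PN × (exposed cases) = 0.60512 × 2710 ≈ 1639.87.

about 1640 cases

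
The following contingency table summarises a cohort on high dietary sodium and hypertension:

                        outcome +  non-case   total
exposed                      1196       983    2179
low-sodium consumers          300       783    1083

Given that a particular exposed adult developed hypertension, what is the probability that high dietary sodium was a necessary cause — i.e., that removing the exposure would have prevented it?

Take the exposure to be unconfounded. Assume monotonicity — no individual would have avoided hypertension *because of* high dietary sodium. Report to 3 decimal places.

PN ≈ 0.495

p₁ = P(outcome | exposed) = 1196/2179 = 0.54888
p₀ = P(outcome | unexposed) = 300/1083 = 0.27701
Under exogeneity and monotonicity, PN = (p₁ − p₀)/p₁.
PN = (0.54888 − 0.27701) / 0.54888 ≈ 0.4953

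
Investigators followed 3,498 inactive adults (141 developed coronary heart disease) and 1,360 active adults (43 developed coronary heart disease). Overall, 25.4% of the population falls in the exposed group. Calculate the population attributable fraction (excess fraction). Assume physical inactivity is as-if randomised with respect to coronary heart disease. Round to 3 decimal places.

PAF ≈ 0.065

p₁ = P(outcome | exposed) = 141/3498 = 0.040309
p₀ = P(outcome | unexposed) = 43/1360 = 0.031618
Overall risk P(Y=1) = π·p₁ + (1−π)·p₀ = 0.254×0.040309 + 0.746×0.031618 = 0.033825.
Under exogeneity, PAF = [P(Y=1) − p₀] / P(Y=1).
PAF = (0.033825 − 0.031618) / 0.033825 ≈ 0.0653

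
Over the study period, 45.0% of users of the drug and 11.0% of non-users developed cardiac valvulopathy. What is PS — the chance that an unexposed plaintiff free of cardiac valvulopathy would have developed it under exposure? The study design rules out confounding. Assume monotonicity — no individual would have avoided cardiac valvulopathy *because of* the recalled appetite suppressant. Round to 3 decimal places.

p₁ = 0.45, p₀ = 0.11.
Under exogeneity and monotonicity, PS = (p₁ − p₀) / (1 − p₀).
PS = (0.45 − 0.11) / (1 − 0.11) = 0.34 / 0.89 ≈ 0.3820

PS ≈ 0.382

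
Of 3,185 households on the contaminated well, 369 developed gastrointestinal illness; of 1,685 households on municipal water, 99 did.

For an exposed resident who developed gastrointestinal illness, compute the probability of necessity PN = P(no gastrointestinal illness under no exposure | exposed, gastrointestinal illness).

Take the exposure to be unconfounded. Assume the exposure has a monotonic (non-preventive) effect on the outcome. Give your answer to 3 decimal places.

p₁ = P(outcome | exposed) = 369/3185 = 0.11586
p₀ = P(outcome | unexposed) = 99/1685 = 0.058754
Under exogeneity and monotonicity, PN = (p₁ − p₀) / p₁.
PN = (0.11586 − 0.058754) / 0.11586 = 0.057102 / 0.11586 ≈ 0.4929

PN ≈ 0.493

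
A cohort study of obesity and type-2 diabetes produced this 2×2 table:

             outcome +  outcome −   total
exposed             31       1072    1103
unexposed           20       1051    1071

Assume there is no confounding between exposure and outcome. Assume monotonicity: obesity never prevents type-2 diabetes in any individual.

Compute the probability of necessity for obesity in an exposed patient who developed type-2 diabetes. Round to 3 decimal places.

PN ≈ 0.336

p₁ = P(outcome | exposed) = 31/1103 = 0.028105
p₀ = P(outcome | unexposed) = 20/1071 = 0.018674
Under exogeneity and monotonicity, PN = (p₁ − p₀) / p₁.
PN = (0.028105 − 0.018674) / 0.028105 = 0.009431 / 0.028105 ≈ 0.3356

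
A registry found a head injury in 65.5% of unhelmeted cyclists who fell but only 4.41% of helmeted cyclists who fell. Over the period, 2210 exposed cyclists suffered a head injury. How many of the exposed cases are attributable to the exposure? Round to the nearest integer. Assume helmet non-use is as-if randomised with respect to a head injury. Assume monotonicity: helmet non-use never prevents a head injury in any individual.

about 2061 cases

p₁ = 0.655, p₀ = 0.0441.
PN = (p₁ − p₀)/p₁ = (0.655 − 0.0441) / 0.655 ≈ 0.93267.
Attributable cases ≈ PN × (exposed cases) = 0.93267 × 2210 ≈ 2061.20.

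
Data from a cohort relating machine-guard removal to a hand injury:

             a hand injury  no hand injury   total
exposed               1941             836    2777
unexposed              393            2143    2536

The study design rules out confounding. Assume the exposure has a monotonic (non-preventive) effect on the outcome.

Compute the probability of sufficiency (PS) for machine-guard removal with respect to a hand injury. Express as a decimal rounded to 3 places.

p₁ = P(outcome | exposed) = 1941/2777 = 0.69896
p₀ = P(outcome | unexposed) = 393/2536 = 0.15497
Under exogeneity and monotonicity, PS = (p₁ − p₀)/(1 − p₀).
PS = (0.69896 − 0.15497) / 0.84503 ≈ 0.6437

PS ≈ 0.644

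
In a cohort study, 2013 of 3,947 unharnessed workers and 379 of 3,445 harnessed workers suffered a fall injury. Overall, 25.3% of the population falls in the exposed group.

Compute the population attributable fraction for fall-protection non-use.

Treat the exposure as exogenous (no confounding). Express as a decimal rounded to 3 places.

p₁ = P(outcome | exposed) = 2013/3947 = 0.51001
p₀ = P(outcome | unexposed) = 379/3445 = 0.11001
Overall risk P(Y=1) = π·p₁ + (1−π)·p₀ = 0.253×0.51001 + 0.747×0.11001 = 0.21121.
Under exogeneity, PAF = [P(Y=1) − p₀] / P(Y=1).
PAF = (0.21121 − 0.11001) / 0.21121 ≈ 0.4791

PAF ≈ 0.479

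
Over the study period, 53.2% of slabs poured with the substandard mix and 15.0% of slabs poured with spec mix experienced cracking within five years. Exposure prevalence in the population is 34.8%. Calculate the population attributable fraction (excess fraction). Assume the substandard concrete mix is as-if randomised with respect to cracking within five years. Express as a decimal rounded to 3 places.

PAF ≈ 0.470

p₁ = 0.532, p₀ = 0.15.
Overall risk P(Y=1) = π·p₁ + (1−π)·p₀ = 0.348×0.532 + 0.652×0.15 = 0.28294.
Under exogeneity, PAF = [P(Y=1) − p₀] / P(Y=1).
PAF = (0.28294 − 0.15) / 0.28294 ≈ 0.4698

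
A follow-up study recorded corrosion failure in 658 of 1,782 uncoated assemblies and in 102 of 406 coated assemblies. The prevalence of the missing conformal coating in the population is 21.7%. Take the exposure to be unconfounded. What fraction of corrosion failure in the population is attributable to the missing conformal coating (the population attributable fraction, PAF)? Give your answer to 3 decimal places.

PAF ≈ 0.093

p₁ = P(outcome | exposed) = 658/1782 = 0.36925
p₀ = P(outcome | unexposed) = 102/406 = 0.25123
Overall risk P(Y=1) = π·p₁ + (1−π)·p₀ = 0.217×0.36925 + 0.783×0.25123 = 0.27684.
Under exogeneity, PAF = [P(Y=1) − p₀] / P(Y=1).
PAF = (0.27684 − 0.25123) / 0.27684 ≈ 0.0925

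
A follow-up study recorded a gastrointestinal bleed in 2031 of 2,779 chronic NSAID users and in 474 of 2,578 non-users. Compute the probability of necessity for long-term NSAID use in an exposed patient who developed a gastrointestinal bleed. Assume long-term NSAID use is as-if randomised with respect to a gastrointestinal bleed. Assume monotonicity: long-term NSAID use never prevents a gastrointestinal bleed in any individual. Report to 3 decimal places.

p₁ = P(outcome | exposed) = 2031/2779 = 0.73084
p₀ = P(outcome | unexposed) = 474/2578 = 0.18386
Under exogeneity and monotonicity, PN = (p₁ − p₀) / p₁.
PN = (0.73084 − 0.18386) / 0.73084 = 0.54697 / 0.73084 ≈ 0.7484

PN ≈ 0.748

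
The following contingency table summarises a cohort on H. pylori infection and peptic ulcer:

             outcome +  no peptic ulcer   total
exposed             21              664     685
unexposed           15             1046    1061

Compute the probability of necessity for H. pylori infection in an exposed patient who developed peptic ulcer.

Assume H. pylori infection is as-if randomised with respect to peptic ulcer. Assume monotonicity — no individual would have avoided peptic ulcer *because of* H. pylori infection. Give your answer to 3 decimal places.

p₁ = P(outcome | exposed) = 21/685 = 0.030657
p₀ = P(outcome | unexposed) = 15/1061 = 0.014138
Under exogeneity and monotonicity, PN = (p₁ − p₀)/p₁.
PN = (0.030657 − 0.014138) / 0.030657 ≈ 0.5388

PN ≈ 0.539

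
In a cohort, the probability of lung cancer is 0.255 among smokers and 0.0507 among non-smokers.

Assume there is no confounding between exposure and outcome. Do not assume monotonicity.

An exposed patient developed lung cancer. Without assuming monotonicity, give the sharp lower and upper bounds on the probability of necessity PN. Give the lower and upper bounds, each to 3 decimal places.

0.801 ≤ PN ≤ 1.000

Let p₁ = 0.255, p₀ = 0.0507.
Under exogeneity alone the bounds on PN are max{0,(p₁−p₀)/p₁} ≤ PN ≤ min{1,(1−p₀)/p₁}.
  lower = (p₁ − p₀)/p₁ = 0.2043 / 0.255 ≈ 0.8012
  upper = min{1, (1 − p₀)/p₁} = 0.9493 / 0.255 ≈ 3.7227 → capped at 1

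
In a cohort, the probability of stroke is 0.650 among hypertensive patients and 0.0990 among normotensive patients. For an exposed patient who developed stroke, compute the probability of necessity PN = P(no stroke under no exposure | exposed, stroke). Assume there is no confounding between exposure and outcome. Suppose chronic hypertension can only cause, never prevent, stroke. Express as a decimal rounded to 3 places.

Let p₁ = 0.65, p₀ = 0.099.
Under exogeneity and monotonicity, PN = (p₁ − p₀) / p₁.
PN = (0.65 − 0.099) / 0.65 = 0.551 / 0.65 ≈ 0.8477

PN ≈ 0.848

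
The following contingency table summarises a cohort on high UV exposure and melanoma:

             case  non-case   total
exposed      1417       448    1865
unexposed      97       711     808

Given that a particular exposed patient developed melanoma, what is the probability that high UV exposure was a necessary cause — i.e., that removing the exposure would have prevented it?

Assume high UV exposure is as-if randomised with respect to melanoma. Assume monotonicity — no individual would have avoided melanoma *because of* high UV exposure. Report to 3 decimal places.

p₁ = P(outcome | exposed) = 1417/1865 = 0.75979
p₀ = P(outcome | unexposed) = 97/808 = 0.12005
Under exogeneity and monotonicity, PN = (p₁ − p₀) / p₁.
PN = (0.75979 − 0.12005) / 0.75979 = 0.63974 / 0.75979 ≈ 0.8420

PN ≈ 0.842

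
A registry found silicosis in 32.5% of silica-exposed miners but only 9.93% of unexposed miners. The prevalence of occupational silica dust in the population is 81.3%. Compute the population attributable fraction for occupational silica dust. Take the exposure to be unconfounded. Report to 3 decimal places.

p₁ = 0.325, p₀ = 0.0993.
Overall risk P(Y=1) = π·p₁ + (1−π)·p₀ = 0.813×0.325 + 0.187×0.0993 = 0.28279.
Under exogeneity, PAF = [P(Y=1) − p₀] / P(Y=1).
PAF = (0.28279 − 0.0993) / 0.28279 ≈ 0.6489

PAF ≈ 0.649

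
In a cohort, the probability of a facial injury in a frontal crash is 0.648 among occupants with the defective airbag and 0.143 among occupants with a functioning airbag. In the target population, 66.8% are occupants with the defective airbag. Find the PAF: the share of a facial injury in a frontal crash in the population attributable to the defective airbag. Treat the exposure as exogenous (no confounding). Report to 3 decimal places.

PAF ≈ 0.702

Let p₁ = 0.648, p₀ = 0.143.
Overall risk P(Y=1) = π·p₁ + (1−π)·p₀ = 0.668×0.648 + 0.332×0.143 = 0.48034.
Under exogeneity, PAF = [P(Y=1) − p₀] / P(Y=1).
PAF = (0.48034 − 0.143) / 0.48034 ≈ 0.7023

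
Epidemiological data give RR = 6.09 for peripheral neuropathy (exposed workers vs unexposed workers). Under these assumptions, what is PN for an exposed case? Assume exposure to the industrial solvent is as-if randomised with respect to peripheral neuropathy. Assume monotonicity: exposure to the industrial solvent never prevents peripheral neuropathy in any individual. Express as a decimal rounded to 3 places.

PN ≈ 0.836

Under exogeneity and monotonicity, PN = (RR − 1) / RR = 1 − 1/RR.
PN = (6.09 − 1) / 6.09 = 5.09 / 6.09 ≈ 0.8358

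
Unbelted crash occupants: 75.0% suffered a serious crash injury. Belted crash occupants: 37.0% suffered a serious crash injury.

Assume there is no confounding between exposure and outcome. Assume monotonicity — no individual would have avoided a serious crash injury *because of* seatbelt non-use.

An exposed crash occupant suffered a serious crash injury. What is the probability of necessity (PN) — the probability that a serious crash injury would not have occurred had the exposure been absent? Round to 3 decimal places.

p₁ = 0.75, p₀ = 0.37.
Under exogeneity and monotonicity, PN = (p₁ − p₀) / p₁.
PN = (0.75 − 0.37) / 0.75 = 0.38 / 0.75 ≈ 0.5067

PN ≈ 0.507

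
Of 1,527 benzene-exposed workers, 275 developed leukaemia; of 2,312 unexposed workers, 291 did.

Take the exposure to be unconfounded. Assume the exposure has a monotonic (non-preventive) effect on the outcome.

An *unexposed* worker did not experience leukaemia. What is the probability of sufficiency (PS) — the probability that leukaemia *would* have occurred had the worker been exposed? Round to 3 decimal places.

p₁ = P(outcome | exposed) = 275/1527 = 0.18009
p₀ = P(outcome | unexposed) = 291/2312 = 0.12587
Under exogeneity and monotonicity, PS = (p₁ − p₀) / (1 − p₀).
PS = (0.18009 − 0.12587) / (1 − 0.12587) = 0.054227 / 0.87413 ≈ 0.0620

PS ≈ 0.062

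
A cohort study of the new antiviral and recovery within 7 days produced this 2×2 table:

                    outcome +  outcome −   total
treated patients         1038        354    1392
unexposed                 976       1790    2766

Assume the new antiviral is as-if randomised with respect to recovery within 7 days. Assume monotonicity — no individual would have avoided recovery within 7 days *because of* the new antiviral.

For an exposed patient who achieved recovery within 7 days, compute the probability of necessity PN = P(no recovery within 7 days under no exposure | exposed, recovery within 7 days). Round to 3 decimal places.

PN ≈ 0.527

p₁ = P(outcome | exposed) = 1038/1392 = 0.74569
p₀ = P(outcome | unexposed) = 976/2766 = 0.35286
Under exogeneity and monotonicity, PN = (p₁ − p₀) / p₁.
PN = (0.74569 − 0.35286) / 0.74569 = 0.39283 / 0.74569 ≈ 0.5268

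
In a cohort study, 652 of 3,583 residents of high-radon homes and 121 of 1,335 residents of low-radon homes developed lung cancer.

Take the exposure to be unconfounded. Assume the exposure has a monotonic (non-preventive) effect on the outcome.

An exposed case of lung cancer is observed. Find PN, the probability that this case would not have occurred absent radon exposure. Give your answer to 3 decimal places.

p₁ = P(outcome | exposed) = 652/3583 = 0.18197
p₀ = P(outcome | unexposed) = 121/1335 = 0.090637
Under exogeneity and monotonicity, PN = (p₁ − p₀) / p₁.
PN = (0.18197 − 0.090637) / 0.18197 = 0.091334 / 0.18197 ≈ 0.5019

PN ≈ 0.502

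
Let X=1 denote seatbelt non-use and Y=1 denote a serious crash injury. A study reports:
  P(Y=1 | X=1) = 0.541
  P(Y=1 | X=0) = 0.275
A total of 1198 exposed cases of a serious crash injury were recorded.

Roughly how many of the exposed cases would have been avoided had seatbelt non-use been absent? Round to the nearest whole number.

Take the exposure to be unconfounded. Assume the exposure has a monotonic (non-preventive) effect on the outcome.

Let p₁ = 0.541, p₀ = 0.275.
PN = (p₁ − p₀)/p₁ = (0.541 − 0.275) / 0.541 ≈ 0.49168.
Attributable cases ≈ PN × (exposed cases) = 0.49168 × 1198 ≈ 589.04.

about 589 cases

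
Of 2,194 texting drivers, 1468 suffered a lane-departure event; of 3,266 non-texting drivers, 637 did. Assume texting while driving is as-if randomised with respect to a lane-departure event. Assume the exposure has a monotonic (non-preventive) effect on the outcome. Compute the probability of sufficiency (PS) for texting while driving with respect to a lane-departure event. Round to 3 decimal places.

p₁ = P(outcome | exposed) = 1468/2194 = 0.6691
p₀ = P(outcome | unexposed) = 637/3266 = 0.19504
Under exogeneity and monotonicity, PS = (p₁ − p₀) / (1 − p₀).
PS = (0.6691 − 0.19504) / (1 − 0.19504) = 0.47406 / 0.80496 ≈ 0.5889

PS ≈ 0.589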